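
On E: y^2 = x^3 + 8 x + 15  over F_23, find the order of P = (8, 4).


Compute successive multiples of P until we hit O:
  1P = (8, 4)
  2P = (11, 13)
  3P = (13, 4)
  4P = (2, 19)
  5P = (2, 4)
  6P = (13, 19)
  7P = (11, 10)
  8P = (8, 19)
  ... (continuing to 9P)
  9P = O

ord(P) = 9


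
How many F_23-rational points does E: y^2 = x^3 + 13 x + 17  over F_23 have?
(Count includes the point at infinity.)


For each x in F_23, count y with y^2 = x^3 + 13 x + 17 mod 23:
  x = 1: RHS = 8, y in [10, 13]  -> 2 point(s)
  x = 4: RHS = 18, y in [8, 15]  -> 2 point(s)
  x = 5: RHS = 0, y in [0]  -> 1 point(s)
  x = 6: RHS = 12, y in [9, 14]  -> 2 point(s)
  x = 8: RHS = 12, y in [9, 14]  -> 2 point(s)
  x = 9: RHS = 12, y in [9, 14]  -> 2 point(s)
  x = 19: RHS = 16, y in [4, 19]  -> 2 point(s)
  x = 21: RHS = 6, y in [11, 12]  -> 2 point(s)
  x = 22: RHS = 3, y in [7, 16]  -> 2 point(s)
Affine points: 17. Add the point at infinity: total = 18.

#E(F_23) = 18


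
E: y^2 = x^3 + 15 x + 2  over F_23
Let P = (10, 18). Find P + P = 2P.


Doubling: s = (3 x1^2 + a) / (2 y1)
s = (3*10^2 + 15) / (2*18) mod 23 = 3
x3 = s^2 - 2 x1 mod 23 = 3^2 - 2*10 = 12
y3 = s (x1 - x3) - y1 mod 23 = 3 * (10 - 12) - 18 = 22

2P = (12, 22)


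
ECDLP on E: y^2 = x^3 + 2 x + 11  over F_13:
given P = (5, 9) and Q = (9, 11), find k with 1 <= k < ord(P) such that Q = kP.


Enumerate multiples of P until we hit Q = (9, 11):
  1P = (5, 9)
  2P = (2, 6)
  3P = (7, 2)
  4P = (10, 2)
  5P = (1, 1)
  6P = (11, 5)
  7P = (9, 11)
Match found at i = 7.

k = 7


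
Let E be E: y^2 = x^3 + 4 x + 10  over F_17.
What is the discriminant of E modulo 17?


4 a^3 + 27 b^2 = 4*4^3 + 27*10^2 = 256 + 2700 = 2956
Delta = -16 * (2956) = -47296
Delta mod 17 = 15

Delta = 15 (mod 17)


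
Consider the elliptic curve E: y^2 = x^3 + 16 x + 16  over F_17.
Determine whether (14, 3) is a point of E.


Check whether y^2 = x^3 + 16 x + 16 (mod 17) for (x, y) = (14, 3).
LHS: y^2 = 3^2 mod 17 = 9
RHS: x^3 + 16 x + 16 = 14^3 + 16*14 + 16 mod 17 = 9
LHS = RHS

Yes, on the curve


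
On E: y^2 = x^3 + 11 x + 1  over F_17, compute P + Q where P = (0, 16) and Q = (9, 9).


P != Q, so use the chord formula.
s = (y2 - y1) / (x2 - x1) = (10) / (9) mod 17 = 3
x3 = s^2 - x1 - x2 mod 17 = 3^2 - 0 - 9 = 0
y3 = s (x1 - x3) - y1 mod 17 = 3 * (0 - 0) - 16 = 1

P + Q = (0, 1)


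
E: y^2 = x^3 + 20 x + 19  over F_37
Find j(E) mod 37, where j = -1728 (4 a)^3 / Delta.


Delta = -16(4 a^3 + 27 b^2) mod 37 = 9
-1728 * (4 a)^3 = -1728 * (4*20)^3 mod 37 = 8
j = 8 * 9^(-1) mod 37 = 5

j = 5 (mod 37)


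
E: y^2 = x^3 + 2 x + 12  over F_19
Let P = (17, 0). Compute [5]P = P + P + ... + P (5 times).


k = 5 = 101_2 (binary, LSB first: 101)
Double-and-add from P = (17, 0):
  bit 0 = 1: acc = O + (17, 0) = (17, 0)
  bit 1 = 0: acc unchanged = (17, 0)
  bit 2 = 1: acc = (17, 0) + O = (17, 0)

5P = (17, 0)


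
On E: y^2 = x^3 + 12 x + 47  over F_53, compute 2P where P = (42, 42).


Doubling: s = (3 x1^2 + a) / (2 y1)
s = (3*42^2 + 12) / (2*42) mod 53 = 48
x3 = s^2 - 2 x1 mod 53 = 48^2 - 2*42 = 47
y3 = s (x1 - x3) - y1 mod 53 = 48 * (42 - 47) - 42 = 36

2P = (47, 36)


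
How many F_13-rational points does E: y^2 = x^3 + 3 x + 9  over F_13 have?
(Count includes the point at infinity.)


For each x in F_13, count y with y^2 = x^3 + 3 x + 9 mod 13:
  x = 0: RHS = 9, y in [3, 10]  -> 2 point(s)
  x = 1: RHS = 0, y in [0]  -> 1 point(s)
  x = 2: RHS = 10, y in [6, 7]  -> 2 point(s)
  x = 6: RHS = 9, y in [3, 10]  -> 2 point(s)
  x = 7: RHS = 9, y in [3, 10]  -> 2 point(s)
  x = 8: RHS = 12, y in [5, 8]  -> 2 point(s)
  x = 10: RHS = 12, y in [5, 8]  -> 2 point(s)
Affine points: 13. Add the point at infinity: total = 14.

#E(F_13) = 14


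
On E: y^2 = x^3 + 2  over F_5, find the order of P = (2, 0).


Compute successive multiples of P until we hit O:
  1P = (2, 0)
  2P = O

ord(P) = 2


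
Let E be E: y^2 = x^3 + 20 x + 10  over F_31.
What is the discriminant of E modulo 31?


4 a^3 + 27 b^2 = 4*20^3 + 27*10^2 = 32000 + 2700 = 34700
Delta = -16 * (34700) = -555200
Delta mod 31 = 10

Delta = 10 (mod 31)


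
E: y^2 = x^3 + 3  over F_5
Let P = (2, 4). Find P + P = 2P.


Doubling: s = (3 x1^2 + a) / (2 y1)
s = (3*2^2 + 0) / (2*4) mod 5 = 4
x3 = s^2 - 2 x1 mod 5 = 4^2 - 2*2 = 2
y3 = s (x1 - x3) - y1 mod 5 = 4 * (2 - 2) - 4 = 1

2P = (2, 1)


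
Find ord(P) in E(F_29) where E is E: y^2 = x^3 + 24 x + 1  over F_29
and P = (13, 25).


Compute successive multiples of P until we hit O:
  1P = (13, 25)
  2P = (2, 17)
  3P = (21, 14)
  4P = (20, 10)
  5P = (0, 1)
  6P = (11, 1)
  7P = (4, 25)
  8P = (12, 4)
  ... (continuing to 33P)
  33P = O

ord(P) = 33


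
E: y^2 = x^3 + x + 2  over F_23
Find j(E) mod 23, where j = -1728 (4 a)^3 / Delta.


Delta = -16(4 a^3 + 27 b^2) mod 23 = 2
-1728 * (4 a)^3 = -1728 * (4*1)^3 mod 23 = 15
j = 15 * 2^(-1) mod 23 = 19

j = 19 (mod 23)


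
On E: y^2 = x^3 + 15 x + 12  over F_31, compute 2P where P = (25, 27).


k = 2 = 10_2 (binary, LSB first: 01)
Double-and-add from P = (25, 27):
  bit 0 = 0: acc unchanged = O
  bit 1 = 1: acc = O + (28, 23) = (28, 23)

2P = (28, 23)


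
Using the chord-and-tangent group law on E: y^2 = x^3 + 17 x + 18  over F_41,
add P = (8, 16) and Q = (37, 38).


P != Q, so use the chord formula.
s = (y2 - y1) / (x2 - x1) = (22) / (29) mod 41 = 5
x3 = s^2 - x1 - x2 mod 41 = 5^2 - 8 - 37 = 21
y3 = s (x1 - x3) - y1 mod 41 = 5 * (8 - 21) - 16 = 1

P + Q = (21, 1)


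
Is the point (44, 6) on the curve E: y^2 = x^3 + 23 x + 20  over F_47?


Check whether y^2 = x^3 + 23 x + 20 (mod 47) for (x, y) = (44, 6).
LHS: y^2 = 6^2 mod 47 = 36
RHS: x^3 + 23 x + 20 = 44^3 + 23*44 + 20 mod 47 = 18
LHS != RHS

No, not on the curve


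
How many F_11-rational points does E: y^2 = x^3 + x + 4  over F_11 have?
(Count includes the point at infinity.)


For each x in F_11, count y with y^2 = x^3 + 1 x + 4 mod 11:
  x = 0: RHS = 4, y in [2, 9]  -> 2 point(s)
  x = 2: RHS = 3, y in [5, 6]  -> 2 point(s)
  x = 3: RHS = 1, y in [1, 10]  -> 2 point(s)
  x = 9: RHS = 5, y in [4, 7]  -> 2 point(s)
Affine points: 8. Add the point at infinity: total = 9.

#E(F_11) = 9


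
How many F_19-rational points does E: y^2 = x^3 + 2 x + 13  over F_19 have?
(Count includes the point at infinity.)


For each x in F_19, count y with y^2 = x^3 + 2 x + 13 mod 19:
  x = 1: RHS = 16, y in [4, 15]  -> 2 point(s)
  x = 2: RHS = 6, y in [5, 14]  -> 2 point(s)
  x = 4: RHS = 9, y in [3, 16]  -> 2 point(s)
  x = 7: RHS = 9, y in [3, 16]  -> 2 point(s)
  x = 8: RHS = 9, y in [3, 16]  -> 2 point(s)
  x = 9: RHS = 0, y in [0]  -> 1 point(s)
  x = 10: RHS = 7, y in [8, 11]  -> 2 point(s)
  x = 11: RHS = 17, y in [6, 13]  -> 2 point(s)
  x = 12: RHS = 17, y in [6, 13]  -> 2 point(s)
  x = 14: RHS = 11, y in [7, 12]  -> 2 point(s)
  x = 15: RHS = 17, y in [6, 13]  -> 2 point(s)
  x = 17: RHS = 1, y in [1, 18]  -> 2 point(s)
Affine points: 23. Add the point at infinity: total = 24.

#E(F_19) = 24


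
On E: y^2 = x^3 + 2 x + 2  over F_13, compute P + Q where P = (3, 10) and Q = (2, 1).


P != Q, so use the chord formula.
s = (y2 - y1) / (x2 - x1) = (4) / (12) mod 13 = 9
x3 = s^2 - x1 - x2 mod 13 = 9^2 - 3 - 2 = 11
y3 = s (x1 - x3) - y1 mod 13 = 9 * (3 - 11) - 10 = 9

P + Q = (11, 9)


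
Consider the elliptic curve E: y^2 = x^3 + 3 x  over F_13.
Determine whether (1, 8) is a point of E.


Check whether y^2 = x^3 + 3 x + 0 (mod 13) for (x, y) = (1, 8).
LHS: y^2 = 8^2 mod 13 = 12
RHS: x^3 + 3 x + 0 = 1^3 + 3*1 + 0 mod 13 = 4
LHS != RHS

No, not on the curve


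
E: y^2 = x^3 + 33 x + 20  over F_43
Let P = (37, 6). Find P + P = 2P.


Doubling: s = (3 x1^2 + a) / (2 y1)
s = (3*37^2 + 33) / (2*6) mod 43 = 1
x3 = s^2 - 2 x1 mod 43 = 1^2 - 2*37 = 13
y3 = s (x1 - x3) - y1 mod 43 = 1 * (37 - 13) - 6 = 18

2P = (13, 18)


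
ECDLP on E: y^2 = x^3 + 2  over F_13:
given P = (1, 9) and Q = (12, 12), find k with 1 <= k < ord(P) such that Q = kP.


Enumerate multiples of P until we hit Q = (12, 12):
  1P = (1, 9)
  2P = (2, 6)
  3P = (6, 6)
  4P = (10, 12)
  5P = (5, 7)
  6P = (4, 12)
  7P = (9, 9)
  8P = (3, 4)
  9P = (12, 12)
Match found at i = 9.

k = 9


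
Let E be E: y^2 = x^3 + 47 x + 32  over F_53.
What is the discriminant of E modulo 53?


4 a^3 + 27 b^2 = 4*47^3 + 27*32^2 = 415292 + 27648 = 442940
Delta = -16 * (442940) = -7087040
Delta mod 53 = 14

Delta = 14 (mod 53)


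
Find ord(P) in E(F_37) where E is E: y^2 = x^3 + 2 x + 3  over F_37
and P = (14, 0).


Compute successive multiples of P until we hit O:
  1P = (14, 0)
  2P = O

ord(P) = 2


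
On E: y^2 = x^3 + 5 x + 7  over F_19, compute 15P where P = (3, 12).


k = 15 = 1111_2 (binary, LSB first: 1111)
Double-and-add from P = (3, 12):
  bit 0 = 1: acc = O + (3, 12) = (3, 12)
  bit 1 = 1: acc = (3, 12) + (0, 11) = (14, 16)
  bit 2 = 1: acc = (14, 16) + (7, 9) = (18, 18)
  bit 3 = 1: acc = (18, 18) + (5, 10) = (2, 5)

15P = (2, 5)


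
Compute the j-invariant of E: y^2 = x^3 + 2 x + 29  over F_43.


Delta = -16(4 a^3 + 27 b^2) mod 43 = 42
-1728 * (4 a)^3 = -1728 * (4*2)^3 mod 43 = 32
j = 32 * 42^(-1) mod 43 = 11

j = 11 (mod 43)


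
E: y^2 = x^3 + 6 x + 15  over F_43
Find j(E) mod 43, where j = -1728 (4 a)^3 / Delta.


Delta = -16(4 a^3 + 27 b^2) mod 43 = 2
-1728 * (4 a)^3 = -1728 * (4*6)^3 mod 43 = 4
j = 4 * 2^(-1) mod 43 = 2

j = 2 (mod 43)


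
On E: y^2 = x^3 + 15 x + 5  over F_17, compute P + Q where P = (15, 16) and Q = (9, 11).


P != Q, so use the chord formula.
s = (y2 - y1) / (x2 - x1) = (12) / (11) mod 17 = 15
x3 = s^2 - x1 - x2 mod 17 = 15^2 - 15 - 9 = 14
y3 = s (x1 - x3) - y1 mod 17 = 15 * (15 - 14) - 16 = 16

P + Q = (14, 16)


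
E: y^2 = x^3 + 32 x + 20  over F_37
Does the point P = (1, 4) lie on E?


Check whether y^2 = x^3 + 32 x + 20 (mod 37) for (x, y) = (1, 4).
LHS: y^2 = 4^2 mod 37 = 16
RHS: x^3 + 32 x + 20 = 1^3 + 32*1 + 20 mod 37 = 16
LHS = RHS

Yes, on the curve


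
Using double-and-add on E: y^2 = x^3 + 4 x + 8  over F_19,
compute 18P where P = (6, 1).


k = 18 = 10010_2 (binary, LSB first: 01001)
Double-and-add from P = (6, 1):
  bit 0 = 0: acc unchanged = O
  bit 1 = 1: acc = O + (8, 1) = (8, 1)
  bit 2 = 0: acc unchanged = (8, 1)
  bit 3 = 0: acc unchanged = (8, 1)
  bit 4 = 1: acc = (8, 1) + (5, 1) = (6, 18)

18P = (6, 18)


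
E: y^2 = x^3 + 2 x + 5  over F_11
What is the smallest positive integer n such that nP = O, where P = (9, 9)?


Compute successive multiples of P until we hit O:
  1P = (9, 9)
  2P = (8, 4)
  3P = (8, 7)
  4P = (9, 2)
  5P = O

ord(P) = 5


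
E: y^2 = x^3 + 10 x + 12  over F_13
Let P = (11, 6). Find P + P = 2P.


Doubling: s = (3 x1^2 + a) / (2 y1)
s = (3*11^2 + 10) / (2*6) mod 13 = 4
x3 = s^2 - 2 x1 mod 13 = 4^2 - 2*11 = 7
y3 = s (x1 - x3) - y1 mod 13 = 4 * (11 - 7) - 6 = 10

2P = (7, 10)


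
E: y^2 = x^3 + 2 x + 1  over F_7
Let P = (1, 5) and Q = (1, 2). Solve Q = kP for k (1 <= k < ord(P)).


Enumerate multiples of P until we hit Q = (1, 2):
  1P = (1, 5)
  2P = (0, 6)
  3P = (0, 1)
  4P = (1, 2)
Match found at i = 4.

k = 4


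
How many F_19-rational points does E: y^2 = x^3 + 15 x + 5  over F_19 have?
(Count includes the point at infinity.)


For each x in F_19, count y with y^2 = x^3 + 15 x + 5 mod 19:
  x = 0: RHS = 5, y in [9, 10]  -> 2 point(s)
  x = 2: RHS = 5, y in [9, 10]  -> 2 point(s)
  x = 3: RHS = 1, y in [1, 18]  -> 2 point(s)
  x = 6: RHS = 7, y in [8, 11]  -> 2 point(s)
  x = 7: RHS = 16, y in [4, 15]  -> 2 point(s)
  x = 11: RHS = 0, y in [0]  -> 1 point(s)
  x = 16: RHS = 9, y in [3, 16]  -> 2 point(s)
  x = 17: RHS = 5, y in [9, 10]  -> 2 point(s)
Affine points: 15. Add the point at infinity: total = 16.

#E(F_19) = 16


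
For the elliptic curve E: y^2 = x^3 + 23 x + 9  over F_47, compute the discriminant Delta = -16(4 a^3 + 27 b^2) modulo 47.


4 a^3 + 27 b^2 = 4*23^3 + 27*9^2 = 48668 + 2187 = 50855
Delta = -16 * (50855) = -813680
Delta mod 47 = 31

Delta = 31 (mod 47)


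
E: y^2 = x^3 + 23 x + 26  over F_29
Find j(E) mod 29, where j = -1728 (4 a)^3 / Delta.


Delta = -16(4 a^3 + 27 b^2) mod 29 = 18
-1728 * (4 a)^3 = -1728 * (4*23)^3 mod 29 = 21
j = 21 * 18^(-1) mod 29 = 6

j = 6 (mod 29)


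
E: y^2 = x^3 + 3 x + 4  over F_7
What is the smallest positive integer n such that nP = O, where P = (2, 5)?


Compute successive multiples of P until we hit O:
  1P = (2, 5)
  2P = (0, 5)
  3P = (5, 2)
  4P = (1, 1)
  5P = (6, 0)
  6P = (1, 6)
  7P = (5, 5)
  8P = (0, 2)
  ... (continuing to 10P)
  10P = O

ord(P) = 10


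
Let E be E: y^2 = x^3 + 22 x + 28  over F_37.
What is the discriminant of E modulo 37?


4 a^3 + 27 b^2 = 4*22^3 + 27*28^2 = 42592 + 21168 = 63760
Delta = -16 * (63760) = -1020160
Delta mod 37 = 4

Delta = 4 (mod 37)


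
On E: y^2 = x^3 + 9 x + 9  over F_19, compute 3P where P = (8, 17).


k = 3 = 11_2 (binary, LSB first: 11)
Double-and-add from P = (8, 17):
  bit 0 = 1: acc = O + (8, 17) = (8, 17)
  bit 1 = 1: acc = (8, 17) + (7, 4) = (2, 4)

3P = (2, 4)


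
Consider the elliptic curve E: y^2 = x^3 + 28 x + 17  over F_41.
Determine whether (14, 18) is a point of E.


Check whether y^2 = x^3 + 28 x + 17 (mod 41) for (x, y) = (14, 18).
LHS: y^2 = 18^2 mod 41 = 37
RHS: x^3 + 28 x + 17 = 14^3 + 28*14 + 17 mod 41 = 37
LHS = RHS

Yes, on the curve


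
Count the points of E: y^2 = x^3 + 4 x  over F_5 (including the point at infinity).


For each x in F_5, count y with y^2 = x^3 + 4 x + 0 mod 5:
  x = 0: RHS = 0, y in [0]  -> 1 point(s)
  x = 1: RHS = 0, y in [0]  -> 1 point(s)
  x = 2: RHS = 1, y in [1, 4]  -> 2 point(s)
  x = 3: RHS = 4, y in [2, 3]  -> 2 point(s)
  x = 4: RHS = 0, y in [0]  -> 1 point(s)
Affine points: 7. Add the point at infinity: total = 8.

#E(F_5) = 8


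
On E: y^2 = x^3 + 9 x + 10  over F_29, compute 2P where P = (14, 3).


Doubling: s = (3 x1^2 + a) / (2 y1)
s = (3*14^2 + 9) / (2*3) mod 29 = 27
x3 = s^2 - 2 x1 mod 29 = 27^2 - 2*14 = 5
y3 = s (x1 - x3) - y1 mod 29 = 27 * (14 - 5) - 3 = 8

2P = (5, 8)


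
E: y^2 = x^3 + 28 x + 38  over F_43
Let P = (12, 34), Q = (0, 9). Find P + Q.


P != Q, so use the chord formula.
s = (y2 - y1) / (x2 - x1) = (18) / (31) mod 43 = 20
x3 = s^2 - x1 - x2 mod 43 = 20^2 - 12 - 0 = 1
y3 = s (x1 - x3) - y1 mod 43 = 20 * (12 - 1) - 34 = 14

P + Q = (1, 14)


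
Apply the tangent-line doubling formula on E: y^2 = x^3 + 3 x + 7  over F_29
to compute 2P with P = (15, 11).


Doubling: s = (3 x1^2 + a) / (2 y1)
s = (3*15^2 + 3) / (2*11) mod 29 = 15
x3 = s^2 - 2 x1 mod 29 = 15^2 - 2*15 = 21
y3 = s (x1 - x3) - y1 mod 29 = 15 * (15 - 21) - 11 = 15

2P = (21, 15)


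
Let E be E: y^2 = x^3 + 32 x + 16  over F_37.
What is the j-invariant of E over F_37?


Delta = -16(4 a^3 + 27 b^2) mod 37 = 9
-1728 * (4 a)^3 = -1728 * (4*32)^3 mod 37 = 23
j = 23 * 9^(-1) mod 37 = 19

j = 19 (mod 37)


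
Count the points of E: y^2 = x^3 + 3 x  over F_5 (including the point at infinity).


For each x in F_5, count y with y^2 = x^3 + 3 x + 0 mod 5:
  x = 0: RHS = 0, y in [0]  -> 1 point(s)
  x = 1: RHS = 4, y in [2, 3]  -> 2 point(s)
  x = 2: RHS = 4, y in [2, 3]  -> 2 point(s)
  x = 3: RHS = 1, y in [1, 4]  -> 2 point(s)
  x = 4: RHS = 1, y in [1, 4]  -> 2 point(s)
Affine points: 9. Add the point at infinity: total = 10.

#E(F_5) = 10


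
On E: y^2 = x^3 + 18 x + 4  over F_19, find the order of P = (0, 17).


Compute successive multiples of P until we hit O:
  1P = (0, 17)
  2P = (6, 10)
  3P = (17, 6)
  4P = (18, 17)
  5P = (1, 2)
  6P = (15, 18)
  7P = (10, 14)
  8P = (7, 6)
  ... (continuing to 23P)
  23P = O

ord(P) = 23


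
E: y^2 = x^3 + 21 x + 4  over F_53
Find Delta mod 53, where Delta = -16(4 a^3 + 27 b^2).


4 a^3 + 27 b^2 = 4*21^3 + 27*4^2 = 37044 + 432 = 37476
Delta = -16 * (37476) = -599616
Delta mod 53 = 26

Delta = 26 (mod 53)


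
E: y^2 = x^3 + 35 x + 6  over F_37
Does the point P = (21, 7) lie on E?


Check whether y^2 = x^3 + 35 x + 6 (mod 37) for (x, y) = (21, 7).
LHS: y^2 = 7^2 mod 37 = 12
RHS: x^3 + 35 x + 6 = 21^3 + 35*21 + 6 mod 37 = 12
LHS = RHS

Yes, on the curve


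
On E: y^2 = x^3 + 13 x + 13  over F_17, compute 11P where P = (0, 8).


k = 11 = 1011_2 (binary, LSB first: 1101)
Double-and-add from P = (0, 8):
  bit 0 = 1: acc = O + (0, 8) = (0, 8)
  bit 1 = 1: acc = (0, 8) + (16, 13) = (9, 3)
  bit 2 = 0: acc unchanged = (9, 3)
  bit 3 = 1: acc = (9, 3) + (6, 16) = (0, 9)

11P = (0, 9)


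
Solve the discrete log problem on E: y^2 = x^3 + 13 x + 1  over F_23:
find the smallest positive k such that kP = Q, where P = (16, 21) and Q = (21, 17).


Enumerate multiples of P until we hit Q = (21, 17):
  1P = (16, 21)
  2P = (4, 5)
  3P = (15, 11)
  4P = (0, 1)
  5P = (10, 21)
  6P = (20, 2)
  7P = (11, 7)
  8P = (2, 9)
  9P = (17, 11)
  10P = (21, 6)
  11P = (18, 8)
  12P = (14, 12)
  13P = (19, 0)
  14P = (14, 11)
  15P = (18, 15)
  16P = (21, 17)
Match found at i = 16.

k = 16


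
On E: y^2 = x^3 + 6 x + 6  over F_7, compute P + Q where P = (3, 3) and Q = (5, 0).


P != Q, so use the chord formula.
s = (y2 - y1) / (x2 - x1) = (4) / (2) mod 7 = 2
x3 = s^2 - x1 - x2 mod 7 = 2^2 - 3 - 5 = 3
y3 = s (x1 - x3) - y1 mod 7 = 2 * (3 - 3) - 3 = 4

P + Q = (3, 4)


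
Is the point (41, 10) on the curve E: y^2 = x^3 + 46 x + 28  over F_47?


Check whether y^2 = x^3 + 46 x + 28 (mod 47) for (x, y) = (41, 10).
LHS: y^2 = 10^2 mod 47 = 6
RHS: x^3 + 46 x + 28 = 41^3 + 46*41 + 28 mod 47 = 6
LHS = RHS

Yes, on the curve


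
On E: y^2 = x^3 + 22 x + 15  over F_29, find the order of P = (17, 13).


Compute successive multiples of P until we hit O:
  1P = (17, 13)
  2P = (19, 19)
  3P = (2, 3)
  4P = (4, 15)
  5P = (13, 2)
  6P = (12, 8)
  7P = (1, 3)
  8P = (20, 25)
  ... (continuing to 27P)
  27P = O

ord(P) = 27


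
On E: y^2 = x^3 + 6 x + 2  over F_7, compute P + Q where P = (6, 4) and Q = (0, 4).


P != Q, so use the chord formula.
s = (y2 - y1) / (x2 - x1) = (0) / (1) mod 7 = 0
x3 = s^2 - x1 - x2 mod 7 = 0^2 - 6 - 0 = 1
y3 = s (x1 - x3) - y1 mod 7 = 0 * (6 - 1) - 4 = 3

P + Q = (1, 3)


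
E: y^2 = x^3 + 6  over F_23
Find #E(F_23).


For each x in F_23, count y with y^2 = x^3 + 0 x + 6 mod 23:
  x = 0: RHS = 6, y in [11, 12]  -> 2 point(s)
  x = 4: RHS = 1, y in [1, 22]  -> 2 point(s)
  x = 5: RHS = 16, y in [4, 19]  -> 2 point(s)
  x = 7: RHS = 4, y in [2, 21]  -> 2 point(s)
  x = 8: RHS = 12, y in [9, 14]  -> 2 point(s)
  x = 11: RHS = 3, y in [7, 16]  -> 2 point(s)
  x = 12: RHS = 9, y in [3, 20]  -> 2 point(s)
  x = 13: RHS = 18, y in [8, 15]  -> 2 point(s)
  x = 14: RHS = 13, y in [6, 17]  -> 2 point(s)
  x = 15: RHS = 0, y in [0]  -> 1 point(s)
  x = 16: RHS = 8, y in [10, 13]  -> 2 point(s)
  x = 20: RHS = 2, y in [5, 18]  -> 2 point(s)
Affine points: 23. Add the point at infinity: total = 24.

#E(F_23) = 24


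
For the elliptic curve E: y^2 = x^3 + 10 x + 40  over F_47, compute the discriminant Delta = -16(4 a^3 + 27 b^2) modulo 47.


4 a^3 + 27 b^2 = 4*10^3 + 27*40^2 = 4000 + 43200 = 47200
Delta = -16 * (47200) = -755200
Delta mod 47 = 43

Delta = 43 (mod 47)


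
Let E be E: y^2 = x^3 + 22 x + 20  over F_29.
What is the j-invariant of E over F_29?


Delta = -16(4 a^3 + 27 b^2) mod 29 = 10
-1728 * (4 a)^3 = -1728 * (4*22)^3 mod 29 = 12
j = 12 * 10^(-1) mod 29 = 7

j = 7 (mod 29)


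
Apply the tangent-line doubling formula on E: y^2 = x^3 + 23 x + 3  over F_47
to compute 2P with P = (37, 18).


Doubling: s = (3 x1^2 + a) / (2 y1)
s = (3*37^2 + 23) / (2*18) mod 47 = 39
x3 = s^2 - 2 x1 mod 47 = 39^2 - 2*37 = 37
y3 = s (x1 - x3) - y1 mod 47 = 39 * (37 - 37) - 18 = 29

2P = (37, 29)


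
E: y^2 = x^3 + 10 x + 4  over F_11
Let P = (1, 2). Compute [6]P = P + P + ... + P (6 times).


k = 6 = 110_2 (binary, LSB first: 011)
Double-and-add from P = (1, 2):
  bit 0 = 0: acc unchanged = O
  bit 1 = 1: acc = O + (1, 9) = (1, 9)
  bit 2 = 1: acc = (1, 9) + (1, 2) = O

6P = O


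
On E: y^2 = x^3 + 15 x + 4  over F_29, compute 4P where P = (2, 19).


k = 4 = 100_2 (binary, LSB first: 001)
Double-and-add from P = (2, 19):
  bit 0 = 0: acc unchanged = O
  bit 1 = 0: acc unchanged = O
  bit 2 = 1: acc = O + (14, 0) = (14, 0)

4P = (14, 0)


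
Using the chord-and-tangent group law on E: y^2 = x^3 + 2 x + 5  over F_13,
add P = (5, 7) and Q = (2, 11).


P != Q, so use the chord formula.
s = (y2 - y1) / (x2 - x1) = (4) / (10) mod 13 = 3
x3 = s^2 - x1 - x2 mod 13 = 3^2 - 5 - 2 = 2
y3 = s (x1 - x3) - y1 mod 13 = 3 * (5 - 2) - 7 = 2

P + Q = (2, 2)


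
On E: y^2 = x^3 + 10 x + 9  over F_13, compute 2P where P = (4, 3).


Doubling: s = (3 x1^2 + a) / (2 y1)
s = (3*4^2 + 10) / (2*3) mod 13 = 1
x3 = s^2 - 2 x1 mod 13 = 1^2 - 2*4 = 6
y3 = s (x1 - x3) - y1 mod 13 = 1 * (4 - 6) - 3 = 8

2P = (6, 8)


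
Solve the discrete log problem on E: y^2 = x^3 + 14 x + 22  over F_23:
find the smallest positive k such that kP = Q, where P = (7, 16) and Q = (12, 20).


Enumerate multiples of P until we hit Q = (12, 20):
  1P = (7, 16)
  2P = (9, 7)
  3P = (10, 9)
  4P = (14, 8)
  5P = (8, 18)
  6P = (12, 20)
Match found at i = 6.

k = 6


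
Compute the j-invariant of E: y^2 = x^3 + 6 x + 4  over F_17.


Delta = -16(4 a^3 + 27 b^2) mod 17 = 4
-1728 * (4 a)^3 = -1728 * (4*6)^3 mod 17 = 1
j = 1 * 4^(-1) mod 17 = 13

j = 13 (mod 17)


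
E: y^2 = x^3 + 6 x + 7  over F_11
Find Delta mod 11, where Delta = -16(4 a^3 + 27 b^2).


4 a^3 + 27 b^2 = 4*6^3 + 27*7^2 = 864 + 1323 = 2187
Delta = -16 * (2187) = -34992
Delta mod 11 = 10

Delta = 10 (mod 11)


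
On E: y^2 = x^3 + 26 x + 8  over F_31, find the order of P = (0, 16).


Compute successive multiples of P until we hit O:
  1P = (0, 16)
  2P = (25, 16)
  3P = (6, 15)
  4P = (19, 13)
  5P = (14, 27)
  6P = (26, 30)
  7P = (24, 14)
  8P = (21, 9)
  ... (continuing to 18P)
  18P = O

ord(P) = 18


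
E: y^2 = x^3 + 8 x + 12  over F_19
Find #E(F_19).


For each x in F_19, count y with y^2 = x^3 + 8 x + 12 mod 19:
  x = 2: RHS = 17, y in [6, 13]  -> 2 point(s)
  x = 3: RHS = 6, y in [5, 14]  -> 2 point(s)
  x = 5: RHS = 6, y in [5, 14]  -> 2 point(s)
  x = 10: RHS = 9, y in [3, 16]  -> 2 point(s)
  x = 11: RHS = 6, y in [5, 14]  -> 2 point(s)
  x = 15: RHS = 11, y in [7, 12]  -> 2 point(s)
  x = 17: RHS = 7, y in [8, 11]  -> 2 point(s)
Affine points: 14. Add the point at infinity: total = 15.

#E(F_19) = 15


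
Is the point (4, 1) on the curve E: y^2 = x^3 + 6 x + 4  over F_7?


Check whether y^2 = x^3 + 6 x + 4 (mod 7) for (x, y) = (4, 1).
LHS: y^2 = 1^2 mod 7 = 1
RHS: x^3 + 6 x + 4 = 4^3 + 6*4 + 4 mod 7 = 1
LHS = RHS

Yes, on the curve


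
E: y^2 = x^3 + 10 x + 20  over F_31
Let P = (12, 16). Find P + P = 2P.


Doubling: s = (3 x1^2 + a) / (2 y1)
s = (3*12^2 + 10) / (2*16) mod 31 = 8
x3 = s^2 - 2 x1 mod 31 = 8^2 - 2*12 = 9
y3 = s (x1 - x3) - y1 mod 31 = 8 * (12 - 9) - 16 = 8

2P = (9, 8)


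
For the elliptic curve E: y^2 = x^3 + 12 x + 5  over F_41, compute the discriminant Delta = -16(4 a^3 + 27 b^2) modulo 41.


4 a^3 + 27 b^2 = 4*12^3 + 27*5^2 = 6912 + 675 = 7587
Delta = -16 * (7587) = -121392
Delta mod 41 = 9

Delta = 9 (mod 41)


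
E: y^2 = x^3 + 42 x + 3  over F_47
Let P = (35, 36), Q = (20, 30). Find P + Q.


P != Q, so use the chord formula.
s = (y2 - y1) / (x2 - x1) = (41) / (32) mod 47 = 38
x3 = s^2 - x1 - x2 mod 47 = 38^2 - 35 - 20 = 26
y3 = s (x1 - x3) - y1 mod 47 = 38 * (35 - 26) - 36 = 24

P + Q = (26, 24)


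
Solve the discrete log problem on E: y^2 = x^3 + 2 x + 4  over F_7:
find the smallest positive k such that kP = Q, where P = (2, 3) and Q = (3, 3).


Enumerate multiples of P until we hit Q = (3, 3):
  1P = (2, 3)
  2P = (3, 4)
  3P = (3, 3)
Match found at i = 3.

k = 3


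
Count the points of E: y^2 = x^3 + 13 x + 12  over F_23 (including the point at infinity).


For each x in F_23, count y with y^2 = x^3 + 13 x + 12 mod 23:
  x = 0: RHS = 12, y in [9, 14]  -> 2 point(s)
  x = 1: RHS = 3, y in [7, 16]  -> 2 point(s)
  x = 2: RHS = 0, y in [0]  -> 1 point(s)
  x = 3: RHS = 9, y in [3, 20]  -> 2 point(s)
  x = 4: RHS = 13, y in [6, 17]  -> 2 point(s)
  x = 5: RHS = 18, y in [8, 15]  -> 2 point(s)
  x = 7: RHS = 9, y in [3, 20]  -> 2 point(s)
  x = 13: RHS = 9, y in [3, 20]  -> 2 point(s)
  x = 18: RHS = 6, y in [11, 12]  -> 2 point(s)
  x = 21: RHS = 1, y in [1, 22]  -> 2 point(s)
Affine points: 19. Add the point at infinity: total = 20.

#E(F_23) = 20


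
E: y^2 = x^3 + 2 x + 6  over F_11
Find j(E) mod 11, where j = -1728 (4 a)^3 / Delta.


Delta = -16(4 a^3 + 27 b^2) mod 11 = 7
-1728 * (4 a)^3 = -1728 * (4*2)^3 mod 11 = 5
j = 5 * 7^(-1) mod 11 = 7

j = 7 (mod 11)


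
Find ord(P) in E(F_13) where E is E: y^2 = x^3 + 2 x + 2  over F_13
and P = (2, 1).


Compute successive multiples of P until we hit O:
  1P = (2, 1)
  2P = (6, 10)
  3P = (6, 3)
  4P = (2, 12)
  5P = O

ord(P) = 5


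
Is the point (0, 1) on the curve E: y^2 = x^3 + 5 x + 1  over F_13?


Check whether y^2 = x^3 + 5 x + 1 (mod 13) for (x, y) = (0, 1).
LHS: y^2 = 1^2 mod 13 = 1
RHS: x^3 + 5 x + 1 = 0^3 + 5*0 + 1 mod 13 = 1
LHS = RHS

Yes, on the curve


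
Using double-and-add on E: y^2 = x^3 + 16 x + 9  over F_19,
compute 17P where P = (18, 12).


k = 17 = 10001_2 (binary, LSB first: 10001)
Double-and-add from P = (18, 12):
  bit 0 = 1: acc = O + (18, 12) = (18, 12)
  bit 1 = 0: acc unchanged = (18, 12)
  bit 2 = 0: acc unchanged = (18, 12)
  bit 3 = 0: acc unchanged = (18, 12)
  bit 4 = 1: acc = (18, 12) + (6, 13) = (2, 12)

17P = (2, 12)


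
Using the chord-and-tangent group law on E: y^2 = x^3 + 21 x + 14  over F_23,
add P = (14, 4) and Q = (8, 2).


P != Q, so use the chord formula.
s = (y2 - y1) / (x2 - x1) = (21) / (17) mod 23 = 8
x3 = s^2 - x1 - x2 mod 23 = 8^2 - 14 - 8 = 19
y3 = s (x1 - x3) - y1 mod 23 = 8 * (14 - 19) - 4 = 2

P + Q = (19, 2)


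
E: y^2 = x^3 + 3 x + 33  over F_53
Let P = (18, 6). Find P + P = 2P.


Doubling: s = (3 x1^2 + a) / (2 y1)
s = (3*18^2 + 3) / (2*6) mod 53 = 15
x3 = s^2 - 2 x1 mod 53 = 15^2 - 2*18 = 30
y3 = s (x1 - x3) - y1 mod 53 = 15 * (18 - 30) - 6 = 26

2P = (30, 26)


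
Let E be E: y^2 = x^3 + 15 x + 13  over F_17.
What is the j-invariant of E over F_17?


Delta = -16(4 a^3 + 27 b^2) mod 17 = 9
-1728 * (4 a)^3 = -1728 * (4*15)^3 mod 17 = 5
j = 5 * 9^(-1) mod 17 = 10

j = 10 (mod 17)


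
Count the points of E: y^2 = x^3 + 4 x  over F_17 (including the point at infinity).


For each x in F_17, count y with y^2 = x^3 + 4 x + 0 mod 17:
  x = 0: RHS = 0, y in [0]  -> 1 point(s)
  x = 2: RHS = 16, y in [4, 13]  -> 2 point(s)
  x = 5: RHS = 9, y in [3, 14]  -> 2 point(s)
  x = 6: RHS = 2, y in [6, 11]  -> 2 point(s)
  x = 8: RHS = 0, y in [0]  -> 1 point(s)
  x = 9: RHS = 0, y in [0]  -> 1 point(s)
  x = 11: RHS = 15, y in [7, 10]  -> 2 point(s)
  x = 12: RHS = 8, y in [5, 12]  -> 2 point(s)
  x = 15: RHS = 1, y in [1, 16]  -> 2 point(s)
Affine points: 15. Add the point at infinity: total = 16.

#E(F_17) = 16


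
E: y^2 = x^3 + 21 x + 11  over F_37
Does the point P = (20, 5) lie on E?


Check whether y^2 = x^3 + 21 x + 11 (mod 37) for (x, y) = (20, 5).
LHS: y^2 = 5^2 mod 37 = 25
RHS: x^3 + 21 x + 11 = 20^3 + 21*20 + 11 mod 37 = 32
LHS != RHS

No, not on the curve


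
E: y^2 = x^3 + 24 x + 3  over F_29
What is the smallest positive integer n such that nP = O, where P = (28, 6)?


Compute successive multiples of P until we hit O:
  1P = (28, 6)
  2P = (27, 18)
  3P = (2, 1)
  4P = (5, 4)
  5P = (9, 7)
  6P = (1, 17)
  7P = (23, 7)
  8P = (14, 26)
  ... (continuing to 23P)
  23P = O

ord(P) = 23


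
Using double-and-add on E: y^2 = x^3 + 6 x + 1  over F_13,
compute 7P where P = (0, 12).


k = 7 = 111_2 (binary, LSB first: 111)
Double-and-add from P = (0, 12):
  bit 0 = 1: acc = O + (0, 12) = (0, 12)
  bit 1 = 1: acc = (0, 12) + (9, 2) = (7, 3)
  bit 2 = 1: acc = (7, 3) + (5, 0) = (0, 1)

7P = (0, 1)


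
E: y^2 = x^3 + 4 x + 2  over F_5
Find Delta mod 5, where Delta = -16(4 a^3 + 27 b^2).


4 a^3 + 27 b^2 = 4*4^3 + 27*2^2 = 256 + 108 = 364
Delta = -16 * (364) = -5824
Delta mod 5 = 1

Delta = 1 (mod 5)


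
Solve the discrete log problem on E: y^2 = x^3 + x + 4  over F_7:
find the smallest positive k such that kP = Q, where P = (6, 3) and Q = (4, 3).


Enumerate multiples of P until we hit Q = (4, 3):
  1P = (6, 3)
  2P = (4, 3)
Match found at i = 2.

k = 2


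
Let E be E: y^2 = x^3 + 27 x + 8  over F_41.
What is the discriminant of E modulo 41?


4 a^3 + 27 b^2 = 4*27^3 + 27*8^2 = 78732 + 1728 = 80460
Delta = -16 * (80460) = -1287360
Delta mod 41 = 40

Delta = 40 (mod 41)


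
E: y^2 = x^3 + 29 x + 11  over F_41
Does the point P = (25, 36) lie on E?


Check whether y^2 = x^3 + 29 x + 11 (mod 41) for (x, y) = (25, 36).
LHS: y^2 = 36^2 mod 41 = 25
RHS: x^3 + 29 x + 11 = 25^3 + 29*25 + 11 mod 41 = 2
LHS != RHS

No, not on the curve


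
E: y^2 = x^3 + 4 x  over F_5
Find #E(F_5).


For each x in F_5, count y with y^2 = x^3 + 4 x + 0 mod 5:
  x = 0: RHS = 0, y in [0]  -> 1 point(s)
  x = 1: RHS = 0, y in [0]  -> 1 point(s)
  x = 2: RHS = 1, y in [1, 4]  -> 2 point(s)
  x = 3: RHS = 4, y in [2, 3]  -> 2 point(s)
  x = 4: RHS = 0, y in [0]  -> 1 point(s)
Affine points: 7. Add the point at infinity: total = 8.

#E(F_5) = 8


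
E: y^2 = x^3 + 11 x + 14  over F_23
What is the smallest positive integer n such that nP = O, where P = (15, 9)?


Compute successive multiples of P until we hit O:
  1P = (15, 9)
  2P = (1, 16)
  3P = (13, 13)
  4P = (22, 5)
  5P = (22, 18)
  6P = (13, 10)
  7P = (1, 7)
  8P = (15, 14)
  ... (continuing to 9P)
  9P = O

ord(P) = 9


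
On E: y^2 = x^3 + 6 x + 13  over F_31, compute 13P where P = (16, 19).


k = 13 = 1101_2 (binary, LSB first: 1011)
Double-and-add from P = (16, 19):
  bit 0 = 1: acc = O + (16, 19) = (16, 19)
  bit 1 = 0: acc unchanged = (16, 19)
  bit 2 = 1: acc = (16, 19) + (13, 5) = (10, 9)
  bit 3 = 1: acc = (10, 9) + (2, 23) = (24, 0)

13P = (24, 0)


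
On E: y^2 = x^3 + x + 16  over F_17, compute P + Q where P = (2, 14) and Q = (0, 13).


P != Q, so use the chord formula.
s = (y2 - y1) / (x2 - x1) = (16) / (15) mod 17 = 9
x3 = s^2 - x1 - x2 mod 17 = 9^2 - 2 - 0 = 11
y3 = s (x1 - x3) - y1 mod 17 = 9 * (2 - 11) - 14 = 7

P + Q = (11, 7)


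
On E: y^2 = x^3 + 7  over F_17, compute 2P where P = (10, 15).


Doubling: s = (3 x1^2 + a) / (2 y1)
s = (3*10^2 + 0) / (2*15) mod 17 = 10
x3 = s^2 - 2 x1 mod 17 = 10^2 - 2*10 = 12
y3 = s (x1 - x3) - y1 mod 17 = 10 * (10 - 12) - 15 = 16

2P = (12, 16)


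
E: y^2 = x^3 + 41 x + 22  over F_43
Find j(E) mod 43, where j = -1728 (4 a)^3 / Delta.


Delta = -16(4 a^3 + 27 b^2) mod 43 = 17
-1728 * (4 a)^3 = -1728 * (4*41)^3 mod 43 = 11
j = 11 * 17^(-1) mod 43 = 31

j = 31 (mod 43)


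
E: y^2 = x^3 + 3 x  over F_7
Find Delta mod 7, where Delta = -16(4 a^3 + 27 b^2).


4 a^3 + 27 b^2 = 4*3^3 + 27*0^2 = 108 + 0 = 108
Delta = -16 * (108) = -1728
Delta mod 7 = 1

Delta = 1 (mod 7)


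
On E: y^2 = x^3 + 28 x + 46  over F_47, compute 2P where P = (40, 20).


Doubling: s = (3 x1^2 + a) / (2 y1)
s = (3*40^2 + 28) / (2*20) mod 47 = 22
x3 = s^2 - 2 x1 mod 47 = 22^2 - 2*40 = 28
y3 = s (x1 - x3) - y1 mod 47 = 22 * (40 - 28) - 20 = 9

2P = (28, 9)


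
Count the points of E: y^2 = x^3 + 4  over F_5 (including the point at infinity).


For each x in F_5, count y with y^2 = x^3 + 0 x + 4 mod 5:
  x = 0: RHS = 4, y in [2, 3]  -> 2 point(s)
  x = 1: RHS = 0, y in [0]  -> 1 point(s)
  x = 3: RHS = 1, y in [1, 4]  -> 2 point(s)
Affine points: 5. Add the point at infinity: total = 6.

#E(F_5) = 6


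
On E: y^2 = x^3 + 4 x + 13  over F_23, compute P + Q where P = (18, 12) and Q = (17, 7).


P != Q, so use the chord formula.
s = (y2 - y1) / (x2 - x1) = (18) / (22) mod 23 = 5
x3 = s^2 - x1 - x2 mod 23 = 5^2 - 18 - 17 = 13
y3 = s (x1 - x3) - y1 mod 23 = 5 * (18 - 13) - 12 = 13

P + Q = (13, 13)


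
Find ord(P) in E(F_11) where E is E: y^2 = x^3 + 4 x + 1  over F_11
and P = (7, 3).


Compute successive multiples of P until we hit O:
  1P = (7, 3)
  2P = (0, 10)
  3P = (5, 6)
  4P = (4, 9)
  5P = (4, 2)
  6P = (5, 5)
  7P = (0, 1)
  8P = (7, 8)
  ... (continuing to 9P)
  9P = O

ord(P) = 9


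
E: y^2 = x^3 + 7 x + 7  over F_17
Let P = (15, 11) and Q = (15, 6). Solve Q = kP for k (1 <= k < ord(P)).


Enumerate multiples of P until we hit Q = (15, 6):
  1P = (15, 11)
  2P = (13, 0)
  3P = (15, 6)
Match found at i = 3.

k = 3


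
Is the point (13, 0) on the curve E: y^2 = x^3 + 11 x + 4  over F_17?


Check whether y^2 = x^3 + 11 x + 4 (mod 17) for (x, y) = (13, 0).
LHS: y^2 = 0^2 mod 17 = 0
RHS: x^3 + 11 x + 4 = 13^3 + 11*13 + 4 mod 17 = 15
LHS != RHS

No, not on the curve


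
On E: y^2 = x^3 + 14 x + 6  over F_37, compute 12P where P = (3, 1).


k = 12 = 1100_2 (binary, LSB first: 0011)
Double-and-add from P = (3, 1):
  bit 0 = 0: acc unchanged = O
  bit 1 = 0: acc unchanged = O
  bit 2 = 1: acc = O + (7, 15) = (7, 15)
  bit 3 = 1: acc = (7, 15) + (34, 14) = (6, 11)

12P = (6, 11)


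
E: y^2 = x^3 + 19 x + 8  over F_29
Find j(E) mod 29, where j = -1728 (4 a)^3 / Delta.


Delta = -16(4 a^3 + 27 b^2) mod 29 = 15
-1728 * (4 a)^3 = -1728 * (4*19)^3 mod 29 = 7
j = 7 * 15^(-1) mod 29 = 14

j = 14 (mod 29)


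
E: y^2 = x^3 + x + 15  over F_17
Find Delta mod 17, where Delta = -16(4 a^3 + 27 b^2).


4 a^3 + 27 b^2 = 4*1^3 + 27*15^2 = 4 + 6075 = 6079
Delta = -16 * (6079) = -97264
Delta mod 17 = 10

Delta = 10 (mod 17)


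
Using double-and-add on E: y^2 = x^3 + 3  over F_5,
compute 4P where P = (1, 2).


k = 4 = 100_2 (binary, LSB first: 001)
Double-and-add from P = (1, 2):
  bit 0 = 0: acc unchanged = O
  bit 1 = 0: acc unchanged = O
  bit 2 = 1: acc = O + (2, 4) = (2, 4)

4P = (2, 4)


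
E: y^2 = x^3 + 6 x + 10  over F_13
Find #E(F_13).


For each x in F_13, count y with y^2 = x^3 + 6 x + 10 mod 13:
  x = 0: RHS = 10, y in [6, 7]  -> 2 point(s)
  x = 1: RHS = 4, y in [2, 11]  -> 2 point(s)
  x = 2: RHS = 4, y in [2, 11]  -> 2 point(s)
  x = 3: RHS = 3, y in [4, 9]  -> 2 point(s)
  x = 5: RHS = 9, y in [3, 10]  -> 2 point(s)
  x = 9: RHS = 0, y in [0]  -> 1 point(s)
  x = 10: RHS = 4, y in [2, 11]  -> 2 point(s)
  x = 11: RHS = 3, y in [4, 9]  -> 2 point(s)
  x = 12: RHS = 3, y in [4, 9]  -> 2 point(s)
Affine points: 17. Add the point at infinity: total = 18.

#E(F_13) = 18


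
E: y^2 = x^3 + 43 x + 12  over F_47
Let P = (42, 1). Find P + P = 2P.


Doubling: s = (3 x1^2 + a) / (2 y1)
s = (3*42^2 + 43) / (2*1) mod 47 = 12
x3 = s^2 - 2 x1 mod 47 = 12^2 - 2*42 = 13
y3 = s (x1 - x3) - y1 mod 47 = 12 * (42 - 13) - 1 = 18

2P = (13, 18)


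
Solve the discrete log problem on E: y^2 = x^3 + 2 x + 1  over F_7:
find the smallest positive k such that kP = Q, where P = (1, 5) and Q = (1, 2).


Enumerate multiples of P until we hit Q = (1, 2):
  1P = (1, 5)
  2P = (0, 6)
  3P = (0, 1)
  4P = (1, 2)
Match found at i = 4.

k = 4


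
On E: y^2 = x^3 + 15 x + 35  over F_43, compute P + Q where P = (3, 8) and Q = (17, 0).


P != Q, so use the chord formula.
s = (y2 - y1) / (x2 - x1) = (35) / (14) mod 43 = 24
x3 = s^2 - x1 - x2 mod 43 = 24^2 - 3 - 17 = 40
y3 = s (x1 - x3) - y1 mod 43 = 24 * (3 - 40) - 8 = 7

P + Q = (40, 7)


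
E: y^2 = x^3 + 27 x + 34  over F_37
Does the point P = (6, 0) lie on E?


Check whether y^2 = x^3 + 27 x + 34 (mod 37) for (x, y) = (6, 0).
LHS: y^2 = 0^2 mod 37 = 0
RHS: x^3 + 27 x + 34 = 6^3 + 27*6 + 34 mod 37 = 5
LHS != RHS

No, not on the curve


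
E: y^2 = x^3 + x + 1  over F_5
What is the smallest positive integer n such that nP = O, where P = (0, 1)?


Compute successive multiples of P until we hit O:
  1P = (0, 1)
  2P = (4, 2)
  3P = (2, 1)
  4P = (3, 4)
  5P = (3, 1)
  6P = (2, 4)
  7P = (4, 3)
  8P = (0, 4)
  ... (continuing to 9P)
  9P = O

ord(P) = 9


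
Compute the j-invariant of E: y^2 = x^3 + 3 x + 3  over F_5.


Delta = -16(4 a^3 + 27 b^2) mod 5 = 4
-1728 * (4 a)^3 = -1728 * (4*3)^3 mod 5 = 1
j = 1 * 4^(-1) mod 5 = 4

j = 4 (mod 5)


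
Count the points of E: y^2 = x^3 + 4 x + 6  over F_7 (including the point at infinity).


For each x in F_7, count y with y^2 = x^3 + 4 x + 6 mod 7:
  x = 1: RHS = 4, y in [2, 5]  -> 2 point(s)
  x = 2: RHS = 1, y in [1, 6]  -> 2 point(s)
  x = 4: RHS = 2, y in [3, 4]  -> 2 point(s)
  x = 5: RHS = 4, y in [2, 5]  -> 2 point(s)
  x = 6: RHS = 1, y in [1, 6]  -> 2 point(s)
Affine points: 10. Add the point at infinity: total = 11.

#E(F_7) = 11


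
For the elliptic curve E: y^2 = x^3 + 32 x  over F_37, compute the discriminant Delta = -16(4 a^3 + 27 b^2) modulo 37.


4 a^3 + 27 b^2 = 4*32^3 + 27*0^2 = 131072 + 0 = 131072
Delta = -16 * (131072) = -2097152
Delta mod 37 = 8

Delta = 8 (mod 37)


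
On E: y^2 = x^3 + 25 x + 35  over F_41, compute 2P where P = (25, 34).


Doubling: s = (3 x1^2 + a) / (2 y1)
s = (3*25^2 + 25) / (2*34) mod 41 = 40
x3 = s^2 - 2 x1 mod 41 = 40^2 - 2*25 = 33
y3 = s (x1 - x3) - y1 mod 41 = 40 * (25 - 33) - 34 = 15

2P = (33, 15)


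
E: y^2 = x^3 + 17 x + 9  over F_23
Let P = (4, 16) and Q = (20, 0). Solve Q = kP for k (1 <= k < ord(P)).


Enumerate multiples of P until we hit Q = (20, 0):
  1P = (4, 16)
  2P = (1, 21)
  3P = (8, 6)
  4P = (0, 20)
  5P = (20, 0)
Match found at i = 5.

k = 5


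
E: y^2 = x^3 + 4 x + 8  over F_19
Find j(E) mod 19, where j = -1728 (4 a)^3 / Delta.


Delta = -16(4 a^3 + 27 b^2) mod 19 = 5
-1728 * (4 a)^3 = -1728 * (4*4)^3 mod 19 = 11
j = 11 * 5^(-1) mod 19 = 6

j = 6 (mod 19)


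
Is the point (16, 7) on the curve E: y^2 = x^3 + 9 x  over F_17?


Check whether y^2 = x^3 + 9 x + 0 (mod 17) for (x, y) = (16, 7).
LHS: y^2 = 7^2 mod 17 = 15
RHS: x^3 + 9 x + 0 = 16^3 + 9*16 + 0 mod 17 = 7
LHS != RHS

No, not on the curve


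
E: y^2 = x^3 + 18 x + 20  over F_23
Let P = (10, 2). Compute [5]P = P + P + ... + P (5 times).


k = 5 = 101_2 (binary, LSB first: 101)
Double-and-add from P = (10, 2):
  bit 0 = 1: acc = O + (10, 2) = (10, 2)
  bit 1 = 0: acc unchanged = (10, 2)
  bit 2 = 1: acc = (10, 2) + (18, 14) = (3, 20)

5P = (3, 20)


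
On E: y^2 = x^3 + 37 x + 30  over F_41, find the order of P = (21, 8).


Compute successive multiples of P until we hit O:
  1P = (21, 8)
  2P = (8, 31)
  3P = (3, 39)
  4P = (33, 40)
  5P = (26, 6)
  6P = (4, 18)
  7P = (25, 4)
  8P = (37, 8)
  ... (continuing to 39P)
  39P = O

ord(P) = 39


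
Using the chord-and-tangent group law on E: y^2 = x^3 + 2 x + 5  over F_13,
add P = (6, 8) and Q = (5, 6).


P != Q, so use the chord formula.
s = (y2 - y1) / (x2 - x1) = (11) / (12) mod 13 = 2
x3 = s^2 - x1 - x2 mod 13 = 2^2 - 6 - 5 = 6
y3 = s (x1 - x3) - y1 mod 13 = 2 * (6 - 6) - 8 = 5

P + Q = (6, 5)


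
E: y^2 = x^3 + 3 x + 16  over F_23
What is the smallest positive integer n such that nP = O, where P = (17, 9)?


Compute successive multiples of P until we hit O:
  1P = (17, 9)
  2P = (20, 7)
  3P = (12, 3)
  4P = (12, 20)
  5P = (20, 16)
  6P = (17, 14)
  7P = O

ord(P) = 7


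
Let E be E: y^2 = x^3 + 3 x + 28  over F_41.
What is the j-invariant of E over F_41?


Delta = -16(4 a^3 + 27 b^2) mod 41 = 7
-1728 * (4 a)^3 = -1728 * (4*3)^3 mod 41 = 5
j = 5 * 7^(-1) mod 41 = 30

j = 30 (mod 41)


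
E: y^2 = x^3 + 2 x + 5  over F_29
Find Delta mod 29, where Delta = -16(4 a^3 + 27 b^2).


4 a^3 + 27 b^2 = 4*2^3 + 27*5^2 = 32 + 675 = 707
Delta = -16 * (707) = -11312
Delta mod 29 = 27

Delta = 27 (mod 29)


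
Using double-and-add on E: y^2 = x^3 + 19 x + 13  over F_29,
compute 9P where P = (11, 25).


k = 9 = 1001_2 (binary, LSB first: 1001)
Double-and-add from P = (11, 25):
  bit 0 = 1: acc = O + (11, 25) = (11, 25)
  bit 1 = 0: acc unchanged = (11, 25)
  bit 2 = 0: acc unchanged = (11, 25)
  bit 3 = 1: acc = (11, 25) + (17, 0) = (24, 5)

9P = (24, 5)


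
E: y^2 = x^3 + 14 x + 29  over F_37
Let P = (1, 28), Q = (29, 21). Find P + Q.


P != Q, so use the chord formula.
s = (y2 - y1) / (x2 - x1) = (30) / (28) mod 37 = 9
x3 = s^2 - x1 - x2 mod 37 = 9^2 - 1 - 29 = 14
y3 = s (x1 - x3) - y1 mod 37 = 9 * (1 - 14) - 28 = 3

P + Q = (14, 3)
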